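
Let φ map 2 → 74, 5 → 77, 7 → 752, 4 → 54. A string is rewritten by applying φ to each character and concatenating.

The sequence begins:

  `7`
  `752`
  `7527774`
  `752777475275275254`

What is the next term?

7527774752752752547527774752777475277747754

φ(752777475275275254) expands symbol-by-symbol to 752 77 74 752 752 752 54 752 77 74 752 77 74 752 77 74 77 54; joining the 18 pieces gives the next term.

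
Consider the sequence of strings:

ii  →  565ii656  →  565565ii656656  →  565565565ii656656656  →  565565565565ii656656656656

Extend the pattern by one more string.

Each term wraps the previous one in 565 on the left and 656 on the right.
Applying this once more to 565565565565ii656656656656:

565565565565565ii656656656656656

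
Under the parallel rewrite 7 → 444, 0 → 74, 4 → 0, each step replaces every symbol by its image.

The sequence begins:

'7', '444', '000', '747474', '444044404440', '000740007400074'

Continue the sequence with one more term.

747474444074747444407474744440

Replace each of the 15 characters of 000740007400074 in place — 74 74 74 444 0 74 74 74 444 0 74 74 74 444 0 — and concatenate.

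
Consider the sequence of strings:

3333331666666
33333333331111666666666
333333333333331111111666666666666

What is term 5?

Reading off run lengths: 3 runs 6, 10, 14; 1 runs 1, 4, 7; 6 runs 6, 9, 12 — each is linear in n (n = 1, 2, …).
At n = 5 the blocks have lengths 22, 13, 18.

33333333333333333333331111111111111666666666666666666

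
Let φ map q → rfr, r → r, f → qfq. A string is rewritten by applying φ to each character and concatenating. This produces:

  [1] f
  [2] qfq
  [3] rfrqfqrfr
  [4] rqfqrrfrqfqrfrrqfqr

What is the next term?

rrfrqfqrfrrrqfqrrfrqfqrfrrqfqrrrfrqfqrfrr

φ(rqfqrrfrqfqrfrrqfqr) expands symbol-by-symbol to r rfr qfq rfr r r qfq r rfr qfq rfr r qfq r r rfr qfq rfr r; joining the 19 pieces gives the next term.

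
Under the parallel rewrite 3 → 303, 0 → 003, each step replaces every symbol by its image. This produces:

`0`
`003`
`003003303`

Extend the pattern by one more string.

Expanding 003003303: 0→003, 0→003, 3→303, 0→003, 0→003, 3→303, 3→303, 0→003, 3→303. Concatenated: 003 003 303 003 003 303 303 003 303.

003003303003003303303003303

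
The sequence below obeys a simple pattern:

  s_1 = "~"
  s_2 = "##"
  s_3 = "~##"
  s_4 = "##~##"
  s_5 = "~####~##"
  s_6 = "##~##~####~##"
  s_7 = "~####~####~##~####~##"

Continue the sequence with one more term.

Each term (from the third on) is the two preceding terms concatenated in order: term 3 = ~·## = ~##.
Continuing: ##~##~####~## · ~####~####~##~####~## gives term 8.

##~##~####~##~####~####~##~####~##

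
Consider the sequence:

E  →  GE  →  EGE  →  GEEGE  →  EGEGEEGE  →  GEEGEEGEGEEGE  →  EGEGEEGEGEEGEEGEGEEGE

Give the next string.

GEEGEEGEGEEGEEGEGEEGEGEEGEEGEGEEGE

From term 3 onward, concatenate the second-to-last term with the last: E·GE = EGE, GE·EGE = GEEGE, …
The next term joins GEEGEEGEGEEGE and EGEGEEGEGEEGEEGEGEEGE.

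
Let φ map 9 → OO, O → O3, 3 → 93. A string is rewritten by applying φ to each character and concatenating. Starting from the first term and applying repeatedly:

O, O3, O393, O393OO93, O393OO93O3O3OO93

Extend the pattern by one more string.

Rewriting the 16 symbols of O393OO93O3O3OO93 one by one yields O3 93 OO 93 O3 O3 OO 93 O3 93 O3 93 O3 O3 OO 93; concatenated:

O393OO93O3O3OO93O393O393O3O3OO93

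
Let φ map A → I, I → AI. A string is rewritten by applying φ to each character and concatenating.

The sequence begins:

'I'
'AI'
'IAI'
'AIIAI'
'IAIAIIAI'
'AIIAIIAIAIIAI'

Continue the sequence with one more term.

IAIAIIAIAIIAIIAIAIIAI

φ(AIIAIIAIAIIAI) expands symbol-by-symbol to I AI AI I AI AI I AI I AI AI I AI; joining the 13 pieces gives the next term.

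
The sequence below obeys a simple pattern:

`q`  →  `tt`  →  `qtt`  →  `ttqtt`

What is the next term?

This is a Fibonacci-style word recurrence s(k) = s(k−2)·s(k−1): e.g. q·tt = qtt.
The next term joins qtt and ttqtt.

qttttqtt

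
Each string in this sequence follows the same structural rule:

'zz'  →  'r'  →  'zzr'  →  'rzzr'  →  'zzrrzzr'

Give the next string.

This is a Fibonacci-style word recurrence s(k) = s(k−2)·s(k−1): e.g. zz·r = zzr.
Continuing: rzzr · zzrrzzr gives term 6.

rzzrzzrrzzr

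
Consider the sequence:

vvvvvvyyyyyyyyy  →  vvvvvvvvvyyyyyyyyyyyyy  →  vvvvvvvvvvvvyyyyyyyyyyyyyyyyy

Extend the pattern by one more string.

The n-th term is 3n v's then 4n+1 y's, where the shown terms are n = 2, 3, 4.
At n = 5 the blocks have lengths 15, 21.

vvvvvvvvvvvvvvvyyyyyyyyyyyyyyyyyyyyy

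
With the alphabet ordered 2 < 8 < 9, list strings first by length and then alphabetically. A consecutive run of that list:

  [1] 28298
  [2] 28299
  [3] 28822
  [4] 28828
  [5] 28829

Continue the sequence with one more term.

28882

Treat 28829 as a base-3 numeral over the given alphabet and add one, carrying through any trailing 9's.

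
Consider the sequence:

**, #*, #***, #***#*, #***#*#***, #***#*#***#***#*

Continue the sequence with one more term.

From term 3 onward, concatenate the last term with the second-to-last: #*·** = #***, #***·#* = #***#*, …
The next term joins #***#*#***#***#* and #***#*#***.

#***#*#***#***#*#***#*#***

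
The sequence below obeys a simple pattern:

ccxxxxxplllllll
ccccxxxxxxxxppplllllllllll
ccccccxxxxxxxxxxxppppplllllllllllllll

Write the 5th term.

ccccccccccxxxxxxxxxxxxxxxxxppppppppplllllllllllllllllllllll

Each string has the form c^{2n} x^{3n+2} p^{2n-1} l^{4n+3} (n = 1, 2, …).
For term 5, n = 5, so the run lengths are 10, 17, 9, 23.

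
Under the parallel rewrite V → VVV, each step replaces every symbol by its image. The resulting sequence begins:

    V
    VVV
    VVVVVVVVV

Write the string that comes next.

Expanding VVVVVVVVV: V→VVV, V→VVV, V→VVV, V→VVV, V→VVV, V→VVV, V→VVV, V→VVV, V→VVV. Concatenated: VVV VVV VVV VVV VVV VVV VVV VVV VVV.

VVVVVVVVVVVVVVVVVVVVVVVVVVV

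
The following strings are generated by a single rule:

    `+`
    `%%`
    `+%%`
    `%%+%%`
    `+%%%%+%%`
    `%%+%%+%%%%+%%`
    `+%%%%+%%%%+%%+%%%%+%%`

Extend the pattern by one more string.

%%+%%+%%%%+%%+%%%%+%%%%+%%+%%%%+%%

From term 3 onward, concatenate the second-to-last term with the last: +·%% = +%%, %%·+%% = %%+%%, …
So term 8 is %%+%%+%%%%+%%·+%%%%+%%%%+%%+%%%%+%%.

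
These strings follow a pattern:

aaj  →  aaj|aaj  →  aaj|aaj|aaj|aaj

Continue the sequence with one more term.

aaj|aaj|aaj|aaj|aaj|aaj|aaj|aaj

Each string is two copies of the previous one joined by '|'.
So the next term is two copies of aaj|aaj|aaj|aaj with '|' between the halves.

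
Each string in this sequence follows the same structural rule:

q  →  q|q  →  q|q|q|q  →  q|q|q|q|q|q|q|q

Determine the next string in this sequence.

q|q|q|q|q|q|q|q|q|q|q|q|q|q|q|q

Every step duplicates the string with '|' between the halves.
So the next term is two copies of q|q|q|q|q|q|q|q with '|' between the halves.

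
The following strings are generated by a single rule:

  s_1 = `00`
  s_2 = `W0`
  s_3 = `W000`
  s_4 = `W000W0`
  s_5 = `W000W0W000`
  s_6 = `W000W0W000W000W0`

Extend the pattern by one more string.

Each term (from the third on) is the previous term followed by the one before it: term 3 = W0·00 = W000.
The next term joins W000W0W000W000W0 and W000W0W000.

W000W0W000W000W0W000W0W000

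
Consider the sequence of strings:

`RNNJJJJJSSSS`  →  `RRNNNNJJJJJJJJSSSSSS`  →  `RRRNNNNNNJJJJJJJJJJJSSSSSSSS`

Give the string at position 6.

Each string has the form R^{n} N^{2n} J^{3n+2} S^{2n+2} (n = 1, 2, …).
Setting n = 6 gives 6, 12, 20, 14 characters in each block.

RRRRRRNNNNNNNNNNNNJJJJJJJJJJJJJJJJJJJJSSSSSSSSSSSSSS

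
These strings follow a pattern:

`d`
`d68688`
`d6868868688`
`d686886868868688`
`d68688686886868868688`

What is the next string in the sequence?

Every step adds 68688 to the end: s(k+1) = s(k)·68688.
So the next term is d68688686886868868688·68688.

d6868868688686886868868688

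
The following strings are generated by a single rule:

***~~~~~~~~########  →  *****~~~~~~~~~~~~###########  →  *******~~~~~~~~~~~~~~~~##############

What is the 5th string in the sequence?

***********~~~~~~~~~~~~~~~~~~~~~~~~####################

The n-th term is 2n-1 *'s then 4n ~'s then 3n+2 #'s, where the shown terms are n = 2, 3, 4.
At n = 6 the blocks have lengths 11, 24, 20.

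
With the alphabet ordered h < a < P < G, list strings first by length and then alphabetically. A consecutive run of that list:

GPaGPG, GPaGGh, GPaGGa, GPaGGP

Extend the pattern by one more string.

GPaGGG

Treat GPaGGP as a base-4 numeral over the given alphabet and add one, carrying through any trailing G's.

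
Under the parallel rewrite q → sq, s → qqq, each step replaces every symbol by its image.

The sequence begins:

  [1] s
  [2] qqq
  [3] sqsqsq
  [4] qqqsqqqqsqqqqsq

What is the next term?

Replace each of the 15 characters of qqqsqqqqsqqqqsq in place — sq sq sq qqq sq sq sq sq qqq sq sq sq sq qqq sq — and concatenate.

sqsqsqqqqsqsqsqsqqqqsqsqsqsqqqqsq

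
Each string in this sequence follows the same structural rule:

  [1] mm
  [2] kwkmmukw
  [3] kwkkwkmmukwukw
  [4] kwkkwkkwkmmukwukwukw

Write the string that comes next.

s(k+1) = kwk·s(k)·ukw, so each term gains kwk as a prefix and ukw as a suffix.
One more step from kwkkwkkwkmmukwukwukw gives the answer.

kwkkwkkwkkwkmmukwukwukwukw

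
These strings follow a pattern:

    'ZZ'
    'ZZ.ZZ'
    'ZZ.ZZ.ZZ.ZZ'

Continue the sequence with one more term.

ZZ.ZZ.ZZ.ZZ.ZZ.ZZ.ZZ.ZZ

s(k+1) = s(k)·.·s(k) — each term doubles the last with '.' between the halves.
So the next term is two copies of ZZ.ZZ.ZZ.ZZ with '.' between the halves.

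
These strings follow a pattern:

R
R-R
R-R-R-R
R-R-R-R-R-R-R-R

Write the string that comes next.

R-R-R-R-R-R-R-R-R-R-R-R-R-R-R-R

Every step duplicates the string with '-' between the halves.
So the next term is two copies of R-R-R-R-R-R-R-R with '-' between the halves.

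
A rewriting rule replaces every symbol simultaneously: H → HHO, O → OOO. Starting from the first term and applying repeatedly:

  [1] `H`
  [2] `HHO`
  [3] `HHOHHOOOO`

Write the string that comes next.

Expanding HHOHHOOOO: H→HHO, H→HHO, O→OOO, H→HHO, H→HHO, O→OOO, O→OOO, O→OOO, O→OOO. Concatenated: HHO HHO OOO HHO HHO OOO OOO OOO OOO.

HHOHHOOOOHHOHHOOOOOOOOOOOOO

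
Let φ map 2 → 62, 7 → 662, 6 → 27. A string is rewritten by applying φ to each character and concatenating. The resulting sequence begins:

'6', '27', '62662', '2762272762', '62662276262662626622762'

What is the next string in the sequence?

Rewriting the 23 symbols of 62662276262662626622762 one by one yields 27 62 27 27 62 62 662 27 62 27 62 27 27 62 27 62 27 27 62 62 662 27 62; concatenated:

276227276262662276227622727622762272762626622762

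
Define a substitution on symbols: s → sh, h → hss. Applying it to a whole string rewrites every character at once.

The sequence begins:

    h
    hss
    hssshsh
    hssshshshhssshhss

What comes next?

hssshshshhssshhssshhsshssshshshhsshssshsh

φ(hssshshshhssshhss) expands symbol-by-symbol to hss sh sh sh hss sh hss sh hss hss sh sh sh hss hss sh sh; joining the 17 pieces gives the next term.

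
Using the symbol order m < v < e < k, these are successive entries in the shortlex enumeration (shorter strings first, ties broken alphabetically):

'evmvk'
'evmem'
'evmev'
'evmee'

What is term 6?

Stepping forward 2 times from evmee: evmee → evmek, then the target.

evmkm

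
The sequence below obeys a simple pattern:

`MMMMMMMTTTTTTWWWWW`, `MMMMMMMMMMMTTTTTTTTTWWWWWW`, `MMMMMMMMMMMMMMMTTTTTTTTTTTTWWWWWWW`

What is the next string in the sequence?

The n-th term is 4n-1 M's then 3n T's then n+3 W's, where the shown terms are n = 2, 3, 4.
For the next term, n = 5, so the run lengths are 19, 15, 8.

MMMMMMMMMMMMMMMMMMMTTTTTTTTTTTTTTTWWWWWWWW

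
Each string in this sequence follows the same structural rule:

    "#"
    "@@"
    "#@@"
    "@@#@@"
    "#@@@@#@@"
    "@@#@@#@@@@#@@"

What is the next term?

This is a Fibonacci-style word recurrence s(k) = s(k−2)·s(k−1): e.g. #·@@ = #@@.
So term 7 is #@@@@#@@·@@#@@#@@@@#@@.

#@@@@#@@@@#@@#@@@@#@@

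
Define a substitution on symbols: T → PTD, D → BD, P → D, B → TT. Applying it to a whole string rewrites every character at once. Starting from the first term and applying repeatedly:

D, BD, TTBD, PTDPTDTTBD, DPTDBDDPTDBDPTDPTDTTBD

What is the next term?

BDDPTDBDTTBDBDDPTDBDTTBDDPTDBDDPTDBDPTDPTDTTBD

φ(DPTDBDDPTDBDPTDPTDTTBD) expands symbol-by-symbol to BD D PTD BD TT BD BD D PTD BD TT BD D PTD BD D PTD BD PTD PTD TT BD; joining the 22 pieces gives the next term.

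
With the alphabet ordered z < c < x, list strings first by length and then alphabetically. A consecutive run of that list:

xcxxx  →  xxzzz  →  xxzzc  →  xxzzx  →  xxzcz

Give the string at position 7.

Advancing 2 positions from xxzcz through xxzcz → xxzcc reaches term 7.

xxzcx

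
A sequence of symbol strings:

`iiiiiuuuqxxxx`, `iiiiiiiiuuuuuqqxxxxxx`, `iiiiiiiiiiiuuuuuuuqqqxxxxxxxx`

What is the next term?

iiiiiiiiiiiiiiuuuuuuuuuqqqqxxxxxxxxxx

Term n consists of 3n+2 i's, followed by 2n+1 u's, followed by n q's, followed by 2n+2 x's (n = 1, 2, …).
For the next term, n = 4, so the run lengths are 14, 9, 4, 10.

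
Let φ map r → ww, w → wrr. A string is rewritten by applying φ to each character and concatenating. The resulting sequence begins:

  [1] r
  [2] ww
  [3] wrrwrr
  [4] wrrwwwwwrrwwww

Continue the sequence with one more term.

Rewriting the 14 symbols of wrrwwwwwrrwwww one by one yields wrr ww ww wrr wrr wrr wrr wrr ww ww wrr wrr wrr wrr; concatenated:

wrrwwwwwrrwrrwrrwrrwrrwwwwwrrwrrwrrwrr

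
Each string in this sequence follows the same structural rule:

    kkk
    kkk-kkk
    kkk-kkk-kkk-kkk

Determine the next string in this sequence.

Each string is two copies of the previous one joined by '-'.
Doubling kkk-kkk-kkk-kkk with '-' between the halves:

kkk-kkk-kkk-kkk-kkk-kkk-kkk-kkk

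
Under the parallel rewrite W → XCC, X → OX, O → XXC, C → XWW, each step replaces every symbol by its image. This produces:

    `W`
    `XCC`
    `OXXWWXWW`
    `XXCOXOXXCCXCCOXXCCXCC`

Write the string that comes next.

Applying the rule to each of the 21 symbols of XXCOXOXXCCXCCOXXCCXCC gives the pieces OX OX XWW XXC OX XXC OX OX XWW XWW OX XWW XWW XXC OX OX XWW XWW OX XWW XWW, which concatenate to the answer.

OXOXXWWXXCOXXXCOXOXXWWXWWOXXWWXWWXXCOXOXXWWXWWOXXWWXWW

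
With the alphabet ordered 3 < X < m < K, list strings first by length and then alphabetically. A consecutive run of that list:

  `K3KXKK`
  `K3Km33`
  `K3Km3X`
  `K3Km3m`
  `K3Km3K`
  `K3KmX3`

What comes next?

Find the rightmost character of K3KmX3 below K, bump it to the next letter, and reset everything to its right to 3.

K3KmXX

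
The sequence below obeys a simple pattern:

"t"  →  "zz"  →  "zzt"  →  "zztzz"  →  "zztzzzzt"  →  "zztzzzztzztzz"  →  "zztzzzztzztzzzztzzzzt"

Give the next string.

Each term (from the third on) is the previous term followed by the one before it: term 3 = zz·t = zzt.
Continuing: zztzzzztzztzzzztzzzzt · zztzzzztzztzz gives term 8.

zztzzzztzztzzzztzzzztzztzzzztzztzz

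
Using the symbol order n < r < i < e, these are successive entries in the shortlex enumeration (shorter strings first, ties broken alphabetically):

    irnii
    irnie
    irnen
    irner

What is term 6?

irnee

Advancing 2 positions from irner through irner → irnei reaches term 6.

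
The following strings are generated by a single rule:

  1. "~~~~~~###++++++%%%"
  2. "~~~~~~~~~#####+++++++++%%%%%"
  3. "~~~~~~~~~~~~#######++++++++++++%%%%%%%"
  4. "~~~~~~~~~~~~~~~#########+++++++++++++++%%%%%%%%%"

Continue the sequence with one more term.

The n-th term is 3n ~'s then 2n-1 #'s then 3n +'s then 2n-1 %'s, where the shown terms are n = 2, 3, 4, 5.
Setting n = 6 gives 18, 11, 18, 11 characters in each block.

~~~~~~~~~~~~~~~~~~###########++++++++++++++++++%%%%%%%%%%%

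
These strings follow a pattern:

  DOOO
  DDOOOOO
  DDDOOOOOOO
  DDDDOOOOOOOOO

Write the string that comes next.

DDDDDOOOOOOOOOOO

Each string has the form D^{n} O^{2n+1} (n = 1, 2, …).
For the next term, n = 5, so the run lengths are 5, 11.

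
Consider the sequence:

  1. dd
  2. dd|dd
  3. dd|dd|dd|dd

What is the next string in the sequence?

Every step duplicates the string with '|' between the halves.
Doubling dd|dd|dd|dd with '|' between the halves:

dd|dd|dd|dd|dd|dd|dd|dd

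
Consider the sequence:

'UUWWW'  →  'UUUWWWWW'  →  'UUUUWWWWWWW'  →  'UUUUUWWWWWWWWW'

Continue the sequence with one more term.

UUUUUUWWWWWWWWWWW

Term n consists of n U's, followed by 2n-1 W's, where the shown terms are n = 2, 3, 4, 5.
At n = 6 the blocks have lengths 6, 11.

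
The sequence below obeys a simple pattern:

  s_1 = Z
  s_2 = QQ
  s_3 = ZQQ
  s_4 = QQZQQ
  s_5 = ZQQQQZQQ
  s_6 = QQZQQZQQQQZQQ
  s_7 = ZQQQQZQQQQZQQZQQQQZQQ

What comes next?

QQZQQZQQQQZQQZQQQQZQQQQZQQZQQQQZQQ

From term 3 onward, concatenate the second-to-last term with the last: Z·QQ = ZQQ, QQ·ZQQ = QQZQQ, …
The next term joins QQZQQZQQQQZQQ and ZQQQQZQQQQZQQZQQQQZQQ.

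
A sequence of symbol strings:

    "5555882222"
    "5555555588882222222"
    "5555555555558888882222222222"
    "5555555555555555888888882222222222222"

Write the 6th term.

5555555555555555555555558888888888882222222222222222222

Reading off run lengths: 5 runs 4, 8, 12, 16; 8 runs 2, 4, 6, 8; 2 runs 4, 7, 10, 13 — each is linear in n (n = 1, 2, …).
For term 6, n = 6, so the run lengths are 24, 12, 19.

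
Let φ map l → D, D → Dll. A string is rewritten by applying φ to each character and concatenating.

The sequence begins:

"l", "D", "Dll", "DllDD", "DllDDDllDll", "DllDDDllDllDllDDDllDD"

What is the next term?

φ(DllDDDllDllDllDDDllDD) expands symbol-by-symbol to Dll D D Dll Dll Dll D D Dll D D Dll D D Dll Dll Dll D D Dll Dll; joining the 21 pieces gives the next term.

DllDDDllDllDllDDDllDDDllDDDllDllDllDDDllDll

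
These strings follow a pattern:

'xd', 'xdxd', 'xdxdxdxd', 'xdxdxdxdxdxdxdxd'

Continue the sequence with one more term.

xdxdxdxdxdxdxdxdxdxdxdxdxdxdxdxd

Every step duplicates the string.
So the next term is two copies of xdxdxdxdxdxdxdxd.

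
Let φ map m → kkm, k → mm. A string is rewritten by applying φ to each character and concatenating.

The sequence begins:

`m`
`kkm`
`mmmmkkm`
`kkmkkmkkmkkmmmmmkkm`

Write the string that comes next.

mmmmkkmmmmmkkmmmmmkkmmmmmkkmkkmkkmkkmkkmmmmmkkm

φ(kkmkkmkkmkkmmmmmkkm) expands symbol-by-symbol to mm mm kkm mm mm kkm mm mm kkm mm mm kkm kkm kkm kkm kkm mm mm kkm; joining the 19 pieces gives the next term.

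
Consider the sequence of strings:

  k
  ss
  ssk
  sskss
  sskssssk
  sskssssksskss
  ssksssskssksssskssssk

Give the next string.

ssksssskssksssskssssksskssssksskss

Each term (from the third on) is the previous term followed by the one before it: term 3 = ss·k = ssk.
Continuing: ssksssskssksssskssssk · sskssssksskss gives term 8.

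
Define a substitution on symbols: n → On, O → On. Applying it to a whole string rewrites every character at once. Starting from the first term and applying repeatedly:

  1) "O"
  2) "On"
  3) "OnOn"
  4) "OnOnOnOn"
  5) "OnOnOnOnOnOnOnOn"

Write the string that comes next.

Rewriting the 16 symbols of OnOnOnOnOnOnOnOn one by one yields On On On On On On On On On On On On On On On On; concatenated:

OnOnOnOnOnOnOnOnOnOnOnOnOnOnOnOn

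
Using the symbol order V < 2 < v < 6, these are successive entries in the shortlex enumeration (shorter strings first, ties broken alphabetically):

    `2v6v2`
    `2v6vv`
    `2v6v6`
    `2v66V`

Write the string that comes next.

2v662

The successor of 2v66V increments the rightmost position that isn't already 6 and resets every position after it to V.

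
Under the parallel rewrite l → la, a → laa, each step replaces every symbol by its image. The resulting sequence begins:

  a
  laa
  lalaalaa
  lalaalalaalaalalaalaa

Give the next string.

Rewriting the 21 symbols of lalaalalaalaalalaalaa one by one yields la laa la laa laa la laa la laa laa la laa laa la laa la laa laa la laa laa; concatenated:

lalaalalaalaalalaalalaalaalalaalaalalaalalaalaalalaalaa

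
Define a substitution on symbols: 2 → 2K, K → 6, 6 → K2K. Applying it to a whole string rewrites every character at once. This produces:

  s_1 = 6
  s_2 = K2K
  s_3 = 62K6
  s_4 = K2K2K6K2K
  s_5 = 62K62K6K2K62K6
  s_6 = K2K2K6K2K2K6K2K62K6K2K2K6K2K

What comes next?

Rewriting the 28 symbols of K2K2K6K2K2K6K2K62K6K2K2K6K2K one by one yields 6 2K 6 2K 6 K2K 6 2K 6 2K 6 K2K 6 2K 6 K2K 2K 6 K2K 6 2K 6 2K 6 K2K 6 2K 6; concatenated:

62K62K6K2K62K62K6K2K62K6K2K2K6K2K62K62K6K2K62K6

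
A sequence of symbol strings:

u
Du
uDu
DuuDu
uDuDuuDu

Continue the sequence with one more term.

DuuDuuDuDuuDu

Each term (from the third on) is the two preceding terms concatenated in order: term 3 = u·Du = uDu.
The next term joins DuuDu and uDuDuuDu.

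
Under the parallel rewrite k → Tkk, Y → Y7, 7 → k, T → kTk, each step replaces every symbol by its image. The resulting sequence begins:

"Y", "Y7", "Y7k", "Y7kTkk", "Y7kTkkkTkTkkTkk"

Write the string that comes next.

Y7kTkkkTkTkkTkkTkkkTkTkkkTkTkkTkkkTkTkkTkk

Applying the rule to each of the 15 symbols of Y7kTkkkTkTkkTkk gives the pieces Y7 k Tkk kTk Tkk Tkk Tkk kTk Tkk kTk Tkk Tkk kTk Tkk Tkk, which concatenate to the answer.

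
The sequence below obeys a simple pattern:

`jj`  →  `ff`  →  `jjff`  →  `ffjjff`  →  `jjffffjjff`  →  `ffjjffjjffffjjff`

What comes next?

From term 3 onward, concatenate the second-to-last term with the last: jj·ff = jjff, ff·jjff = ffjjff, …
So term 7 is jjffffjjff·ffjjffjjffffjjff.

jjffffjjffffjjffjjffffjjff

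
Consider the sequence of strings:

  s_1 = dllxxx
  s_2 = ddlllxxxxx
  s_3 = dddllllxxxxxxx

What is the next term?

Each string has the form d^{n} l^{n+1} x^{2n+1} (n = 1, 2, …).
For the next term, n = 4, so the run lengths are 4, 5, 9.

ddddlllllxxxxxxxxx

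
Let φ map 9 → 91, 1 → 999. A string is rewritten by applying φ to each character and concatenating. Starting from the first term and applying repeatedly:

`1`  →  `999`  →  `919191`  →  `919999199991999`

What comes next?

919999191919199991919191999919191

Replace each of the 15 characters of 919999199991999 in place — 91 999 91 91 91 91 999 91 91 91 91 999 91 91 91 — and concatenate.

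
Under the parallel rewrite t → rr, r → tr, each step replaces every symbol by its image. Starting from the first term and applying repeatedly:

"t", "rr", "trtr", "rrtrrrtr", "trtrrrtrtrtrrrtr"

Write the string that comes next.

Replace each of the 16 characters of trtrrrtrtrtrrrtr in place — rr tr rr tr tr tr rr tr rr tr rr tr tr tr rr tr — and concatenate.

rrtrrrtrtrtrrrtrrrtrrrtrtrtrrrtr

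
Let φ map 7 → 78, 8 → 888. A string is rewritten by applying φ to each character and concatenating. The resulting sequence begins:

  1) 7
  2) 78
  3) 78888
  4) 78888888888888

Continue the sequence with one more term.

Replace each of the 14 characters of 78888888888888 in place — 78 888 888 888 888 888 888 888 888 888 888 888 888 888 — and concatenate.

78888888888888888888888888888888888888888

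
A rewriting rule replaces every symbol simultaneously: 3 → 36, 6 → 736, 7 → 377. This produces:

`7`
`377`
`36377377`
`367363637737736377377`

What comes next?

3673637736736367363637737736377377367363637737736377377

φ(367363637737736377377) expands symbol-by-symbol to 36 736 377 36 736 36 736 36 377 377 36 377 377 36 736 36 377 377 36 377 377; joining the 21 pieces gives the next term.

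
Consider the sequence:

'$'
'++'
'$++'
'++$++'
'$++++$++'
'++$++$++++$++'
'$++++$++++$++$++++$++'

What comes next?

++$++$++++$++$++++$++++$++$++++$++

This is a Fibonacci-style word recurrence s(k) = s(k−2)·s(k−1): e.g. $·++ = $++.
Continuing: ++$++$++++$++ · $++++$++++$++$++++$++ gives term 8.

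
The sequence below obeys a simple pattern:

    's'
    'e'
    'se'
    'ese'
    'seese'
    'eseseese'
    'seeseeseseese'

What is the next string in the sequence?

Each term (from the third on) is the two preceding terms concatenated in order: term 3 = s·e = se.
The next term joins eseseese and seeseeseseese.

eseseeseseeseeseseese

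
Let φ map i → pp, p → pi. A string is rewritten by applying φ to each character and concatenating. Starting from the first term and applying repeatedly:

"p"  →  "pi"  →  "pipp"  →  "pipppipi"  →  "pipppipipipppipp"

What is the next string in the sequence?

Rewriting the 16 symbols of pipppipipipppipp one by one yields pi pp pi pi pi pp pi pp pi pp pi pi pi pp pi pi; concatenated:

pipppipipipppipppipppipipipppipi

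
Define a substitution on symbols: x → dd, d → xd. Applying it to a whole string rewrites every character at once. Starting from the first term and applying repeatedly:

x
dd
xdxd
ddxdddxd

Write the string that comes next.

Expanding ddxdddxd: d→xd, d→xd, x→dd, d→xd, d→xd, d→xd, x→dd, d→xd. Concatenated: xd xd dd xd xd xd dd xd.

xdxdddxdxdxdddxd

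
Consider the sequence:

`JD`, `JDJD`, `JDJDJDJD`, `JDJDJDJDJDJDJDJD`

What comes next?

s(k+1) = s(k)·s(k) — each term doubles the last.
Doubling JDJDJDJDJDJDJDJD:

JDJDJDJDJDJDJDJDJDJDJDJDJDJDJDJD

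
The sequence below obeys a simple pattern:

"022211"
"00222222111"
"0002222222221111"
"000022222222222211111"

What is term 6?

0000002222222222222222221111111

The n-th term is n 0's then 3n 2's then n+1 1's (n = 1, 2, …).
Setting n = 6 gives 6, 18, 7 characters in each block.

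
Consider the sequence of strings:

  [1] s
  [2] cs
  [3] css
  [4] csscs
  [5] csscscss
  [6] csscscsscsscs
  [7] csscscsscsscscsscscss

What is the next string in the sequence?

This is a Fibonacci-style word recurrence s(k) = s(k−1)·s(k−2): e.g. cs·s = css.
The next term joins csscscsscsscscsscscss and csscscsscsscs.

csscscsscsscscsscscsscsscscsscsscs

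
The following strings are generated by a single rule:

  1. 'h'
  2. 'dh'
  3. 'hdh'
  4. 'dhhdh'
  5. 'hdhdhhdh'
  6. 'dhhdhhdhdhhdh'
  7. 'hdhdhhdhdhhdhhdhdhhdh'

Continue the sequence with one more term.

dhhdhhdhdhhdhhdhdhhdhdhhdhhdhdhhdh

This is a Fibonacci-style word recurrence s(k) = s(k−2)·s(k−1): e.g. h·dh = hdh.
Continuing: dhhdhhdhdhhdh · hdhdhhdhdhhdhhdhdhhdh gives term 8.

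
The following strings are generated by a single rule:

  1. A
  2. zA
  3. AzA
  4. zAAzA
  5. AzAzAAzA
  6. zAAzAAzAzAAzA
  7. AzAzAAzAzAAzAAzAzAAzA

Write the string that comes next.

zAAzAAzAzAAzAAzAzAAzAzAAzAAzAzAAzA

This is a Fibonacci-style word recurrence s(k) = s(k−2)·s(k−1): e.g. A·zA = AzA.
The next term joins zAAzAAzAzAAzA and AzAzAAzAzAAzAAzAzAAzA.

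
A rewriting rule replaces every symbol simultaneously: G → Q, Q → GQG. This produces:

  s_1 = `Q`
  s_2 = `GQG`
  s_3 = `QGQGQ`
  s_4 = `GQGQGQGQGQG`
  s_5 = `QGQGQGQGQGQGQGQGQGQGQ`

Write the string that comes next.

GQGQGQGQGQGQGQGQGQGQGQGQGQGQGQGQGQGQGQGQGQG

Applying the rule to each of the 21 symbols of QGQGQGQGQGQGQGQGQGQGQ gives the pieces GQG Q GQG Q GQG Q GQG Q GQG Q GQG Q GQG Q GQG Q GQG Q GQG Q GQG, which concatenate to the answer.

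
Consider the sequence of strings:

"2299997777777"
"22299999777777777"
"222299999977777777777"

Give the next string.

Term n consists of n-1 2's, followed by n+1 9's, followed by 2n+1 7's, where the shown terms are n = 3, 4, 5.
Setting n = 6 gives 5, 7, 13 characters in each block.

2222299999997777777777777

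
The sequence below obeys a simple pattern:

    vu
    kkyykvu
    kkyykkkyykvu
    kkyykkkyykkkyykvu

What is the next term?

The strings grow by a fixed prefix kkyyk each time.
So the next term is kkyyk·kkyykkkyykkkyykvu.

kkyykkkyykkkyykkkyykvu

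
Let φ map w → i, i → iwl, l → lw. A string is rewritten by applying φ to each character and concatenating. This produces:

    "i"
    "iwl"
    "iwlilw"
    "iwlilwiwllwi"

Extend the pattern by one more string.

iwlilwiwllwiiwlilwlwiiwl

Rewriting each symbol of iwlilwiwllwi: i→iwl, w→i, l→lw, i→iwl, l→lw, w→i, i→iwl, w→i, l→lw, l→lw, w→i, i→iwl, which concatenates to iwl i lw iwl lw i iwl i lw lw i iwl.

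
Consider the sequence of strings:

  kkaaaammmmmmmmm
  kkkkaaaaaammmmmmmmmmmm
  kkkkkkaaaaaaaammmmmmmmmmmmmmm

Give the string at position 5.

kkkkkkkkkkaaaaaaaaaaaammmmmmmmmmmmmmmmmmmmm

Reading off run lengths: k runs 2, 4, 6; a runs 4, 6, 8; m runs 9, 12, 15 — each is linear in n, where the shown terms are n = 2, 3, 4.
Setting n = 6 gives 10, 12, 21 characters in each block.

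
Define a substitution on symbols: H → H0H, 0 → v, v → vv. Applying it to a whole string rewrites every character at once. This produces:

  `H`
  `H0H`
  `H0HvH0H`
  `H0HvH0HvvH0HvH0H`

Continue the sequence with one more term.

H0HvH0HvvH0HvH0HvvvvH0HvH0HvvH0HvH0H

Applying the rule to each of the 16 symbols of H0HvH0HvvH0HvH0H gives the pieces H0H v H0H vv H0H v H0H vv vv H0H v H0H vv H0H v H0H, which concatenate to the answer.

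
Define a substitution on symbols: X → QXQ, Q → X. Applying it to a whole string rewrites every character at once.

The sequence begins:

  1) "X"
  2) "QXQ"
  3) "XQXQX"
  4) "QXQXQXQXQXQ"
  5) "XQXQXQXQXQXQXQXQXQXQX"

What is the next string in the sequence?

Rewriting the 21 symbols of XQXQXQXQXQXQXQXQXQXQX one by one yields QXQ X QXQ X QXQ X QXQ X QXQ X QXQ X QXQ X QXQ X QXQ X QXQ X QXQ; concatenated:

QXQXQXQXQXQXQXQXQXQXQXQXQXQXQXQXQXQXQXQXQXQ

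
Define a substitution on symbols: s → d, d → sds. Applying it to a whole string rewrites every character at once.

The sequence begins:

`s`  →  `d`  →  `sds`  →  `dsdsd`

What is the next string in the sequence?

sdsdsdsdsds

Rewriting each symbol of dsdsd: d→sds, s→d, d→sds, s→d, d→sds, which concatenates to sds d sds d sds.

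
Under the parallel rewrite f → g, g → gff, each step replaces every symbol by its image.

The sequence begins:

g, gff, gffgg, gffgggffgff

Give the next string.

Rewriting each symbol of gffgggffgff: g→gff, f→g, f→g, g→gff, g→gff, g→gff, f→g, f→g, g→gff, f→g, f→g, which concatenates to gff g g gff gff gff g g gff g g.

gffgggffgffgffgggffgg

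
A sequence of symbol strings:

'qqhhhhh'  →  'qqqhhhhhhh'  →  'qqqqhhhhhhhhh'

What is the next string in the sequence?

Term n consists of n q's, followed by 2n+1 h's, where the shown terms are n = 2, 3, 4.
For the next term, n = 5, so the run lengths are 5, 11.

qqqqqhhhhhhhhhhh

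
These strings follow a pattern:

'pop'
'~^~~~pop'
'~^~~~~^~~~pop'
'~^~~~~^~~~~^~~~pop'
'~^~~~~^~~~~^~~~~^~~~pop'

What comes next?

The strings grow by a fixed prefix ~^~~~ each time.
So the next term is ~^~~~·~^~~~~^~~~~^~~~~^~~~pop.

~^~~~~^~~~~^~~~~^~~~~^~~~pop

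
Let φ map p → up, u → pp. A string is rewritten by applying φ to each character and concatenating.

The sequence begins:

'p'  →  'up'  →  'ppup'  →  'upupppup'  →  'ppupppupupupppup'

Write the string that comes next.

Rewriting the 16 symbols of ppupppupupupppup one by one yields up up pp up up up pp up pp up pp up up up pp up; concatenated:

upupppupupupppupppupppupupupppup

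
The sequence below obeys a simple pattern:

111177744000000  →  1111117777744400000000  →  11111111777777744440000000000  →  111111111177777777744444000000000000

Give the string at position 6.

11111111111111777777777777744444440000000000000000

Term n consists of 2n 1's, followed by 2n-1 7's, followed by n 4's, followed by 2n+2 0's, where the shown terms are n = 2, 3, 4, 5.
Setting n = 7 gives 14, 13, 7, 16 characters in each block.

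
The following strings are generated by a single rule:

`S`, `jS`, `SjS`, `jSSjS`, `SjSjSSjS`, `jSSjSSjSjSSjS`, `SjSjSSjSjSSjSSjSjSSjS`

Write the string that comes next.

Each term (from the third on) is the two preceding terms concatenated in order: term 3 = S·jS = SjS.
The next term joins jSSjSSjSjSSjS and SjSjSSjSjSSjSSjSjSSjS.

jSSjSSjSjSSjSSjSjSSjSjSSjSSjSjSSjS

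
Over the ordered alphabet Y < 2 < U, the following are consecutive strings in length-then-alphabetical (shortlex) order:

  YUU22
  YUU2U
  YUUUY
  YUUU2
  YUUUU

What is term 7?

Stepping forward 2 times from YUUUU: YUUUU → 2YYYY, then the target.

2YYY2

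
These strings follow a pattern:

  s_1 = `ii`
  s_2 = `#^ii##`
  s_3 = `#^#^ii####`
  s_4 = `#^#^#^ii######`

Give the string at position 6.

#^#^#^#^#^ii##########

Each term wraps the previous one in #^ on the left and ## on the right.
From #^#^#^ii######, 2 further steps: #^#^#^ii###### → #^#^#^#^ii######## → (answer).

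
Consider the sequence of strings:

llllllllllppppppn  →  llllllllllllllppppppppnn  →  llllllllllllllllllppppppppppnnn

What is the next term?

llllllllllllllllllllllppppppppppppnnnn

Reading off run lengths: l runs 10, 14, 18; p runs 6, 8, 10; n runs 1, 2, 3 — each is linear in n, where the shown terms are n = 3, 4, 5.
Setting n = 6 gives 22, 12, 4 characters in each block.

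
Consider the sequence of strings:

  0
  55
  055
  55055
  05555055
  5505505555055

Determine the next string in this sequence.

055550555505505555055

This is a Fibonacci-style word recurrence s(k) = s(k−2)·s(k−1): e.g. 0·55 = 055.
Continuing: 05555055 · 5505505555055 gives term 7.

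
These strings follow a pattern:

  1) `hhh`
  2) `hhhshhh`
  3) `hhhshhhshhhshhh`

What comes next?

Every step duplicates the string with 's' between the halves.
So the next term is two copies of hhhshhhshhhshhh with 's' between the halves.

hhhshhhshhhshhhshhhshhhshhhshhh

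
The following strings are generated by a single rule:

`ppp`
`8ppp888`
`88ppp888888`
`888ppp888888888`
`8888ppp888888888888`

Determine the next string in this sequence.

Each term wraps the previous one in 8 on the left and 888 on the right.
So the next term is 8·8888ppp888888888888·888.

88888ppp888888888888888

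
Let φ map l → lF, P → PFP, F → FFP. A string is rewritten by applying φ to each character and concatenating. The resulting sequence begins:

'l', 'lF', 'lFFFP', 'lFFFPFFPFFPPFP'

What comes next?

lFFFPFFPFFPPFPFFPFFPPFPFFPFFPPFPPFPFFPPFP

Applying the rule to each of the 14 symbols of lFFFPFFPFFPPFP gives the pieces lF FFP FFP FFP PFP FFP FFP PFP FFP FFP PFP PFP FFP PFP, which concatenate to the answer.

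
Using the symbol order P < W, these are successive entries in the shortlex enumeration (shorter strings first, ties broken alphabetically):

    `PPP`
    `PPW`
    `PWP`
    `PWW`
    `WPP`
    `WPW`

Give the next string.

WWP

Treat WPW as a base-2 numeral over the given alphabet and add one, carrying through any trailing W's.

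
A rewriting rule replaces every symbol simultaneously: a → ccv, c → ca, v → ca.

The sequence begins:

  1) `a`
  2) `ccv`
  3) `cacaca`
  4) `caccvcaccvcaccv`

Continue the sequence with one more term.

Rewriting the 15 symbols of caccvcaccvcaccv one by one yields ca ccv ca ca ca ca ccv ca ca ca ca ccv ca ca ca; concatenated:

caccvcacacacaccvcacacacaccvcacaca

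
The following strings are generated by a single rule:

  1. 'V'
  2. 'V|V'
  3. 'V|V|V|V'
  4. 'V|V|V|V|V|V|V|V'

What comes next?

V|V|V|V|V|V|V|V|V|V|V|V|V|V|V|V

Each string is two copies of the previous one joined by '|'.
So the next term is two copies of V|V|V|V|V|V|V|V with '|' between the halves.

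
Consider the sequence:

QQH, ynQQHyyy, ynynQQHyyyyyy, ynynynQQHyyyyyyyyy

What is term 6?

ynynynynynQQHyyyyyyyyyyyyyyy

Every step adds yn to the front and yyy to the end of the previous string.
From ynynynQQHyyyyyyyyy, 2 further steps: ynynynQQHyyyyyyyyy → ynynynynQQHyyyyyyyyyyyy → (answer).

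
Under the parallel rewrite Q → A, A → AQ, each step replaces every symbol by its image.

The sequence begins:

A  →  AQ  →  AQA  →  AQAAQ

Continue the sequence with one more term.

AQAAQAQA

Apply φ to AQAAQ symbol by symbol: A→AQ, Q→A, A→AQ, A→AQ, Q→A; joined: AQ A AQ AQ A.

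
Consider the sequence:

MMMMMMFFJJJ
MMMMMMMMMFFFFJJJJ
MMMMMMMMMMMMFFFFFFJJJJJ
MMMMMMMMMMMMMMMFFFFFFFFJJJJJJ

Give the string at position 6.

MMMMMMMMMMMMMMMMMMMMMFFFFFFFFFFFFJJJJJJJJ

Term n consists of 3n+3 M's, followed by 2n F's, followed by n+2 J's (n = 1, 2, …).
Setting n = 6 gives 21, 12, 8 characters in each block.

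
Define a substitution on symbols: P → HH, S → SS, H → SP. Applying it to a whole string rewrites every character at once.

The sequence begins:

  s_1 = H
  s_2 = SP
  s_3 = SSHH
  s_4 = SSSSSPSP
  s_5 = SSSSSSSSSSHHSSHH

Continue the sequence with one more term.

φ(SSSSSSSSSSHHSSHH) expands symbol-by-symbol to SS SS SS SS SS SS SS SS SS SS SP SP SS SS SP SP; joining the 16 pieces gives the next term.

SSSSSSSSSSSSSSSSSSSSSPSPSSSSSPSP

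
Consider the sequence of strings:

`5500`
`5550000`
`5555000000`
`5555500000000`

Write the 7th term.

Each string has the form 5^{n+1} 0^{2n} (n = 1, 2, …).
For term 7, n = 7, so the run lengths are 8, 14.

5555555500000000000000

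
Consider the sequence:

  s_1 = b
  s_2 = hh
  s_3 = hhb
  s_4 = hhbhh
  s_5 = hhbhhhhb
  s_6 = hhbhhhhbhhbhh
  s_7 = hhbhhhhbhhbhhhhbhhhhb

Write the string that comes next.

hhbhhhhbhhbhhhhbhhhhbhhbhhhhbhhbhh

Each term (from the third on) is the previous term followed by the one before it: term 3 = hh·b = hhb.
The next term joins hhbhhhhbhhbhhhhbhhhhb and hhbhhhhbhhbhh.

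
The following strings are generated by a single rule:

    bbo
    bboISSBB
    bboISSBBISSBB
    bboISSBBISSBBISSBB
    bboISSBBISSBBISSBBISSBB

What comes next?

Each term is the previous one with ISSBB appended.
Applying this once more to bboISSBBISSBBISSBBISSBB:

bboISSBBISSBBISSBBISSBBISSBB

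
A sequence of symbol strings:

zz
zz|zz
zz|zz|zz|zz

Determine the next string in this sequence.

Each string is two copies of the previous one joined by '|'.
So the next term is two copies of zz|zz|zz|zz with '|' between the halves.

zz|zz|zz|zz|zz|zz|zz|zz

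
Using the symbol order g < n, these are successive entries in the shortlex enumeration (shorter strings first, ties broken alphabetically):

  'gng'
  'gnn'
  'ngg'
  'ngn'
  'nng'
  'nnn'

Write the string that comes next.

After nnn the length-3 strings are exhausted; the first length-4 string is 4 copies of g.

gggg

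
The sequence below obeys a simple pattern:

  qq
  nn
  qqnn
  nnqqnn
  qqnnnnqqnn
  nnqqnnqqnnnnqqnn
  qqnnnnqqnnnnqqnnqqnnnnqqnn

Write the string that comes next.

nnqqnnqqnnnnqqnnqqnnnnqqnnnnqqnnqqnnnnqqnn

Each term (from the third on) is the two preceding terms concatenated in order: term 3 = qq·nn = qqnn.
The next term joins nnqqnnqqnnnnqqnn and qqnnnnqqnnnnqqnnqqnnnnqqnn.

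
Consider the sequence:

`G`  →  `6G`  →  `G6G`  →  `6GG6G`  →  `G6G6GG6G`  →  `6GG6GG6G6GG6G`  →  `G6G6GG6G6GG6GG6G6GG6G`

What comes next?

6GG6GG6G6GG6GG6G6GG6G6GG6GG6G6GG6G

From term 3 onward, concatenate the second-to-last term with the last: G·6G = G6G, 6G·G6G = 6GG6G, …
The next term joins 6GG6GG6G6GG6G and G6G6GG6G6GG6GG6G6GG6G.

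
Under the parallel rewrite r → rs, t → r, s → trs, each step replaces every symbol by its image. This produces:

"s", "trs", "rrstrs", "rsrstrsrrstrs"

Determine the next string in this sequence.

rstrsrstrsrrstrsrsrstrsrrstrs

Replace each of the 13 characters of rsrstrsrrstrs in place — rs trs rs trs r rs trs rs rs trs r rs trs — and concatenate.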